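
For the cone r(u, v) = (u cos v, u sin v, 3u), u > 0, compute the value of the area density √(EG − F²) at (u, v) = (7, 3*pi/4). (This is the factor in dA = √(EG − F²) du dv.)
√(EG − F²)|_{(7, 3*pi/4)} = 7*sqrt(10)

E = 10, F = 0, G = u^2, so EG − F² = 10*u^2. Taking the positive square root: √(EG − F²) = sqrt(10)*Abs(u). At (u, v) = (7, 3*pi/4): 7*sqrt(10).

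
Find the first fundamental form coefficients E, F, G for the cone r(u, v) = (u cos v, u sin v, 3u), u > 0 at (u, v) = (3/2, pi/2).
E = 10;  F = 0;  G = 9/4

Partials: r_u = (cos(v), sin(v), 3), r_v = (-u*sin(v), u*cos(v), 0). As functions of (u, v):
  E = r_u · r_u = 10,
  F = r_u · r_v = 0,
  G = r_v · r_v = u^2.
Evaluating at (u, v) = (3/2, pi/2): E = 10, F = 0, G = 9/4.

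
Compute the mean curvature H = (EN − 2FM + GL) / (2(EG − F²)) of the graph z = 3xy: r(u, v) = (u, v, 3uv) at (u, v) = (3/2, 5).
H = -324*sqrt(985)/194045

With E = 9*v^2 + 1, F = 9*u*v, G = 9*u^2 + 1, L = 0, M = 3/sqrt(9*u^2 + 9*v^2 + 1), N = 0, assemble
  H = (EN − 2FM + GL) / (2(EG − F²)) = -27*u*v/(9*u^2 + 9*v^2 + 1)^(3/2).
At (u, v) = (3/2, 5): H = -324*sqrt(985)/194045.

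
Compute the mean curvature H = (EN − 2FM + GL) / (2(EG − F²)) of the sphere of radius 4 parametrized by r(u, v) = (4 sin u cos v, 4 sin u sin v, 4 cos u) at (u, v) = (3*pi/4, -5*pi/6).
H = -1/4

With E = 16, F = 0, G = 16*sin(u)^2, L = -4*sin(u)/Abs(sin(u)), M = 0, N = -4*sin(u)^3/Abs(sin(u)), assemble
  H = (EN − 2FM + GL) / (2(EG − F²)) = -sin(u)/(4*Abs(sin(u))).
At (u, v) = (3*pi/4, -5*pi/6): H = -1/4.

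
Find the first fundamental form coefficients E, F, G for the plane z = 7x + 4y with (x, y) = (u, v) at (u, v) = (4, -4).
E = 50;  F = 28;  G = 17

Partials: r_u = (1, 0, 7), r_v = (0, 1, 4). As functions of (u, v):
  E = r_u · r_u = 50,
  F = r_u · r_v = 28,
  G = r_v · r_v = 17.
Evaluating at (u, v) = (4, -4): E = 50, F = 28, G = 17.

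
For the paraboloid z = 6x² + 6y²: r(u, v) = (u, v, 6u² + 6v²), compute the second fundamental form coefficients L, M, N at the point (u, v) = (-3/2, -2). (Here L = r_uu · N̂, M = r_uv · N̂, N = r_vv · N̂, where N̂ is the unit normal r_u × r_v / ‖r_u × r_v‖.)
L = 12*sqrt(901)/901;  M = 0;  N = 12*sqrt(901)/901

Compute the unit normal N̂(u, v) = (-12*u/sqrt(144*u^2 + 144*v^2 + 1), -12*v/sqrt(144*u^2 + 144*v^2 + 1), 1/sqrt(144*u^2 + 144*v^2 + 1)), and the second partials r_uu, r_uv, r_vv. Take dot products:
  L(u, v) = r_uu · N̂ = 12/sqrt(144*u^2 + 144*v^2 + 1),
  M(u, v) = r_uv · N̂ = 0,
  N(u, v) = r_vv · N̂ = 12/sqrt(144*u^2 + 144*v^2 + 1).
Evaluating at (u, v) = (-3/2, -2):
  L = 12*sqrt(901)/901, M = 0, N = 12*sqrt(901)/901.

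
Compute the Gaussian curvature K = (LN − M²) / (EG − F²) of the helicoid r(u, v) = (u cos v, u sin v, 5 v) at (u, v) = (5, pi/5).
K = -1/100

Coefficients of the first fundamental form: E = 1, F = 0, G = u^2 + 25.
Coefficients of the second fundamental form: L = 0, M = -5/sqrt(u^2 + 25), N = 0.
Assemble K = (LN − M²)/(EG − F²) = -25/(u^2 + 25)^2. At (u, v) = (5, pi/5): K = -1/100.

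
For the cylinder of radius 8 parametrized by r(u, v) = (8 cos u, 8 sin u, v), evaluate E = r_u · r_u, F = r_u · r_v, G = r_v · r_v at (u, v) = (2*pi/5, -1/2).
E = 64;  F = 0;  G = 1

Partials: r_u = (-8*sin(u), 8*cos(u), 0), r_v = (0, 0, 1). As functions of (u, v):
  E = r_u · r_u = 64,
  F = r_u · r_v = 0,
  G = r_v · r_v = 1.
Evaluating at (u, v) = (2*pi/5, -1/2): E = 64, F = 0, G = 1.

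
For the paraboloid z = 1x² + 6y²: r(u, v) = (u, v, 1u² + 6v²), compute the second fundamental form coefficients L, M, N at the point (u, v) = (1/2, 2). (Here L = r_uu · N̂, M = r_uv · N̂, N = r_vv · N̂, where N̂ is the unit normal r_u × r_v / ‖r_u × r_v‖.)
L = sqrt(2)/17;  M = 0;  N = 6*sqrt(2)/17

Compute the unit normal N̂(u, v) = (-2*u/sqrt(4*u^2 + 144*v^2 + 1), -12*v/sqrt(4*u^2 + 144*v^2 + 1), 1/sqrt(4*u^2 + 144*v^2 + 1)), and the second partials r_uu, r_uv, r_vv. Take dot products:
  L(u, v) = r_uu · N̂ = 2/sqrt(4*u^2 + 144*v^2 + 1),
  M(u, v) = r_uv · N̂ = 0,
  N(u, v) = r_vv · N̂ = 12/sqrt(4*u^2 + 144*v^2 + 1).
Evaluating at (u, v) = (1/2, 2):
  L = sqrt(2)/17, M = 0, N = 6*sqrt(2)/17.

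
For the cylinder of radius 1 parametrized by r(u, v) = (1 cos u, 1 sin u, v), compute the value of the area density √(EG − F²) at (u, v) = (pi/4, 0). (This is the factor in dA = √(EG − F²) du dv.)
√(EG − F²)|_{(pi/4, 0)} = 1

E = 1, F = 0, G = 1, so EG − F² = 1. Taking the positive square root: √(EG − F²) = 1. At (u, v) = (pi/4, 0): 1.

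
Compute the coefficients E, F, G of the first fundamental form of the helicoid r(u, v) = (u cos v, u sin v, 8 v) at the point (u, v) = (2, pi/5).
E = 1;  F = 0;  G = 68

Partials: r_u = (cos(v), sin(v), 0), r_v = (-u*sin(v), u*cos(v), 8). As functions of (u, v):
  E = r_u · r_u = 1,
  F = r_u · r_v = 0,
  G = r_v · r_v = u^2 + 64.
Evaluating at (u, v) = (2, pi/5): E = 1, F = 0, G = 68.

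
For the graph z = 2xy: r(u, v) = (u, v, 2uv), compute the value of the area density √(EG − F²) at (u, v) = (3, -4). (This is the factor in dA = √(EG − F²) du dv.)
√(EG − F²)|_{(3, -4)} = sqrt(101)

E = 4*v^2 + 1, F = 4*u*v, G = 4*u^2 + 1, so EG − F² = 4*u^2 + 4*v^2 + 1. Taking the positive square root: √(EG − F²) = sqrt(4*u^2 + 4*v^2 + 1). At (u, v) = (3, -4): sqrt(101).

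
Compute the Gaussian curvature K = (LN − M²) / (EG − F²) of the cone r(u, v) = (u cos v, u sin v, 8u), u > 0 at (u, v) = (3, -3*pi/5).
K = 0

Coefficients of the first fundamental form: E = 65, F = 0, G = u^2.
Coefficients of the second fundamental form: L = 0, M = 0, N = 8*sqrt(65)*u^2/(65*Abs(u)).
Assemble K = (LN − M²)/(EG − F²) = 0. At (u, v) = (3, -3*pi/5): K = 0.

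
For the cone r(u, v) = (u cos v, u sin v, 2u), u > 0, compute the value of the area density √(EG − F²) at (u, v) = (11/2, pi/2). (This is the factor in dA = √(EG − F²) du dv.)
√(EG − F²)|_{(11/2, pi/2)} = 11*sqrt(5)/2

E = 5, F = 0, G = u^2, so EG − F² = 5*u^2. Taking the positive square root: √(EG − F²) = sqrt(5)*Abs(u). At (u, v) = (11/2, pi/2): 11*sqrt(5)/2.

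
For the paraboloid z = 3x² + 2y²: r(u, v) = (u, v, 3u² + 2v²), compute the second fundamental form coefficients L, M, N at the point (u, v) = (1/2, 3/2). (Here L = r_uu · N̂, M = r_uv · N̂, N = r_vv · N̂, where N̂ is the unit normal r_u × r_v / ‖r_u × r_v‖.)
L = 3*sqrt(46)/23;  M = 0;  N = 2*sqrt(46)/23

Compute the unit normal N̂(u, v) = (-6*u/sqrt(36*u^2 + 16*v^2 + 1), -4*v/sqrt(36*u^2 + 16*v^2 + 1), 1/sqrt(36*u^2 + 16*v^2 + 1)), and the second partials r_uu, r_uv, r_vv. Take dot products:
  L(u, v) = r_uu · N̂ = 6/sqrt(36*u^2 + 16*v^2 + 1),
  M(u, v) = r_uv · N̂ = 0,
  N(u, v) = r_vv · N̂ = 4/sqrt(36*u^2 + 16*v^2 + 1).
Evaluating at (u, v) = (1/2, 3/2):
  L = 3*sqrt(46)/23, M = 0, N = 2*sqrt(46)/23.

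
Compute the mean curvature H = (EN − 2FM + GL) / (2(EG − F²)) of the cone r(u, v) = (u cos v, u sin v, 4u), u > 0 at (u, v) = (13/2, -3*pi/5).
H = 4*sqrt(17)/221

With E = 17, F = 0, G = u^2, L = 0, M = 0, N = 4*sqrt(17)*u^2/(17*Abs(u)), assemble
  H = (EN − 2FM + GL) / (2(EG − F²)) = 2*sqrt(17)/(17*Abs(u)).
At (u, v) = (13/2, -3*pi/5): H = 4*sqrt(17)/221.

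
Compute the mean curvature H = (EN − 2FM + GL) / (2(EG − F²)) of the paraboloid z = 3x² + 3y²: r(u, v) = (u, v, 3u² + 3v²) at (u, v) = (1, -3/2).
H = 357*sqrt(118)/13924

With E = 36*u^2 + 1, F = 36*u*v, G = 36*v^2 + 1, L = 6/sqrt(36*u^2 + 36*v^2 + 1), M = 0, N = 6/sqrt(36*u^2 + 36*v^2 + 1), assemble
  H = (EN − 2FM + GL) / (2(EG − F²)) = 6*(18*u^2 + 18*v^2 + 1)/(36*u^2 + 36*v^2 + 1)^(3/2).
At (u, v) = (1, -3/2): H = 357*sqrt(118)/13924.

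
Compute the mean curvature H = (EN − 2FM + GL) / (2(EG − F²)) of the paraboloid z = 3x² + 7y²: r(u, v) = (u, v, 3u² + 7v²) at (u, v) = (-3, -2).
H = 4630*sqrt(1109)/1229881

With E = 36*u^2 + 1, F = 84*u*v, G = 196*v^2 + 1, L = 6/sqrt(36*u^2 + 196*v^2 + 1), M = 0, N = 14/sqrt(36*u^2 + 196*v^2 + 1), assemble
  H = (EN − 2FM + GL) / (2(EG − F²)) = 2*(126*u^2 + 294*v^2 + 5)/(36*u^2 + 196*v^2 + 1)^(3/2).
At (u, v) = (-3, -2): H = 4630*sqrt(1109)/1229881.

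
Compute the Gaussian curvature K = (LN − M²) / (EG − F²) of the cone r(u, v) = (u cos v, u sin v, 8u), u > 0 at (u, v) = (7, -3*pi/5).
K = 0

Coefficients of the first fundamental form: E = 65, F = 0, G = u^2.
Coefficients of the second fundamental form: L = 0, M = 0, N = 8*sqrt(65)*u^2/(65*Abs(u)).
Assemble K = (LN − M²)/(EG − F²) = 0. At (u, v) = (7, -3*pi/5): K = 0.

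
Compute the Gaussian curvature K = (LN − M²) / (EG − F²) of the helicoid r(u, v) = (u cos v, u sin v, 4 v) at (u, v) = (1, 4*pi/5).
K = -16/289

Coefficients of the first fundamental form: E = 1, F = 0, G = u^2 + 16.
Coefficients of the second fundamental form: L = 0, M = -4/sqrt(u^2 + 16), N = 0.
Assemble K = (LN − M²)/(EG − F²) = -16/(u^2 + 16)^2. At (u, v) = (1, 4*pi/5): K = -16/289.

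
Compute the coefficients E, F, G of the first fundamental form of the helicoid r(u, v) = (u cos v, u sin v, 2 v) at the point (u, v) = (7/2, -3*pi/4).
E = 1;  F = 0;  G = 65/4

Partials: r_u = (cos(v), sin(v), 0), r_v = (-u*sin(v), u*cos(v), 2). As functions of (u, v):
  E = r_u · r_u = 1,
  F = r_u · r_v = 0,
  G = r_v · r_v = u^2 + 4.
Evaluating at (u, v) = (7/2, -3*pi/4): E = 1, F = 0, G = 65/4.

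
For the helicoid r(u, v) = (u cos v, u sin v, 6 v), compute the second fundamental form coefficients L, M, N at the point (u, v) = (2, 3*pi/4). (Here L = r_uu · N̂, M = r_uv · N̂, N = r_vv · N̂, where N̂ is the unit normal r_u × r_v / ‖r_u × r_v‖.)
L = 0;  M = -3*sqrt(10)/10;  N = 0

Compute the unit normal N̂(u, v) = (6*sin(v)/sqrt(u^2 + 36), -6*cos(v)/sqrt(u^2 + 36), u/sqrt(u^2 + 36)), and the second partials r_uu, r_uv, r_vv. Take dot products:
  L(u, v) = r_uu · N̂ = 0,
  M(u, v) = r_uv · N̂ = -6/sqrt(u^2 + 36),
  N(u, v) = r_vv · N̂ = 0.
Evaluating at (u, v) = (2, 3*pi/4):
  L = 0, M = -3*sqrt(10)/10, N = 0.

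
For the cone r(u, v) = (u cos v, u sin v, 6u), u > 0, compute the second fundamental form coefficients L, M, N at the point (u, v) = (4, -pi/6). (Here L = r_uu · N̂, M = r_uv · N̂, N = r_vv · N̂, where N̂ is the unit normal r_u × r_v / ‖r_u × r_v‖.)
L = 0;  M = 0;  N = 24*sqrt(37)/37

Compute the unit normal N̂(u, v) = (-6*sqrt(37)*u*cos(v)/(37*Abs(u)), -6*sqrt(37)*u*sin(v)/(37*Abs(u)), sqrt(37)*u/(37*Abs(u))), and the second partials r_uu, r_uv, r_vv. Take dot products:
  L(u, v) = r_uu · N̂ = 0,
  M(u, v) = r_uv · N̂ = 0,
  N(u, v) = r_vv · N̂ = 6*sqrt(37)*u^2/(37*Abs(u)).
Evaluating at (u, v) = (4, -pi/6):
  L = 0, M = 0, N = 24*sqrt(37)/37.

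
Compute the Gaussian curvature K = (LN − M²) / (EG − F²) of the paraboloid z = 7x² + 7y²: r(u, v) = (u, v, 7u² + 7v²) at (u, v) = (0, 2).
K = 196/616225

Coefficients of the first fundamental form: E = 196*u^2 + 1, F = 196*u*v, G = 196*v^2 + 1.
Coefficients of the second fundamental form: L = 14/sqrt(196*u^2 + 196*v^2 + 1), M = 0, N = 14/sqrt(196*u^2 + 196*v^2 + 1).
Assemble K = (LN − M²)/(EG − F²) = 196/(38416*u^4 + 76832*u^2*v^2 + 392*u^2 + 38416*v^4 + 392*v^2 + 1). At (u, v) = (0, 2): K = 196/616225.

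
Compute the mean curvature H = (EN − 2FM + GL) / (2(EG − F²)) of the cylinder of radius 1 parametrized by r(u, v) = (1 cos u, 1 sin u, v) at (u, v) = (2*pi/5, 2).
H = -1/2

With E = 1, F = 0, G = 1, L = -1, M = 0, N = 0, assemble
  H = (EN − 2FM + GL) / (2(EG − F²)) = -1/2.
At (u, v) = (2*pi/5, 2): H = -1/2.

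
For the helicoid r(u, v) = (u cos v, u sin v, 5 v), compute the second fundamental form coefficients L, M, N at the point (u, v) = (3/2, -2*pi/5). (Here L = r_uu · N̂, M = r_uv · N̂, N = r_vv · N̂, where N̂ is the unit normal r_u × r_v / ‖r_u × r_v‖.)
L = 0;  M = -10*sqrt(109)/109;  N = 0

Compute the unit normal N̂(u, v) = (5*sin(v)/sqrt(u^2 + 25), -5*cos(v)/sqrt(u^2 + 25), u/sqrt(u^2 + 25)), and the second partials r_uu, r_uv, r_vv. Take dot products:
  L(u, v) = r_uu · N̂ = 0,
  M(u, v) = r_uv · N̂ = -5/sqrt(u^2 + 25),
  N(u, v) = r_vv · N̂ = 0.
Evaluating at (u, v) = (3/2, -2*pi/5):
  L = 0, M = -10*sqrt(109)/109, N = 0.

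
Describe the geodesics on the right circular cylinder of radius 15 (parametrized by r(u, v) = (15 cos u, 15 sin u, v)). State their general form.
The cylinder is flat (K = 0) and locally isometric to the plane via the development (u, v) ↦ (15 u, v). Geodesics are the pre-images of straight lines: circles (v constant), vertical lines (u constant), and helices (v = c · u + d) for constants c, d.

A right cylinder has E = 15², F = 0, G = 1, so EG − F² = 15², and L = −15, M = N = 0, giving K = (LN − M²)/(EG − F²) = 0 everywhere. A flat surface is locally isometric to the Euclidean plane via the map (u, v) ↦ (15 u, v). Straight lines in the (x̃, ỹ) plane pull back to: (a) horizontal circles (v = const), (b) vertical generators (u = const), and (c) helices (15 u tan θ = v, i.e. v = c · u + d).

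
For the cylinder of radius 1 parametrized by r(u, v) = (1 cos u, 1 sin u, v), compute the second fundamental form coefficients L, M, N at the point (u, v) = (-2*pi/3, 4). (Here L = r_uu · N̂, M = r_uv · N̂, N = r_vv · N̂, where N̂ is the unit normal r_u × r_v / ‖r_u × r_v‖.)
L = -1;  M = 0;  N = 0

Compute the unit normal N̂(u, v) = (cos(u), sin(u), 0), and the second partials r_uu, r_uv, r_vv. Take dot products:
  L(u, v) = r_uu · N̂ = -1,
  M(u, v) = r_uv · N̂ = 0,
  N(u, v) = r_vv · N̂ = 0.
Evaluating at (u, v) = (-2*pi/3, 4):
  L = -1, M = 0, N = 0.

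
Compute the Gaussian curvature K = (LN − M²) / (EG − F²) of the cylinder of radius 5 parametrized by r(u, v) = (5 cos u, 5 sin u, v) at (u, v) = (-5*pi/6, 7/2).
K = 0

Coefficients of the first fundamental form: E = 25, F = 0, G = 1.
Coefficients of the second fundamental form: L = -5, M = 0, N = 0.
Assemble K = (LN − M²)/(EG − F²) = 0. At (u, v) = (-5*pi/6, 7/2): K = 0.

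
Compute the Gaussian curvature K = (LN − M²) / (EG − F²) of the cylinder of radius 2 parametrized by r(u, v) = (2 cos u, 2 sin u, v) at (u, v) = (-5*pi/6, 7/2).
K = 0

Coefficients of the first fundamental form: E = 4, F = 0, G = 1.
Coefficients of the second fundamental form: L = -2, M = 0, N = 0.
Assemble K = (LN − M²)/(EG − F²) = 0. At (u, v) = (-5*pi/6, 7/2): K = 0.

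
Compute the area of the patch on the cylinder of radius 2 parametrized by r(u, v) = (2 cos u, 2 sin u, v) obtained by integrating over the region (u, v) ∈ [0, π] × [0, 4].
Area = 8*pi

Area = ∫∫ √(EG − F²) du dv with √(EG − F²) = 2. Integrating over [0, π] × [0, 4] gives 8*pi.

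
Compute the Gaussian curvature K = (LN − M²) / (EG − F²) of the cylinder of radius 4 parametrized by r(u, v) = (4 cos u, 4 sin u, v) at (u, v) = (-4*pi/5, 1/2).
K = 0

Coefficients of the first fundamental form: E = 16, F = 0, G = 1.
Coefficients of the second fundamental form: L = -4, M = 0, N = 0.
Assemble K = (LN − M²)/(EG − F²) = 0. At (u, v) = (-4*pi/5, 1/2): K = 0.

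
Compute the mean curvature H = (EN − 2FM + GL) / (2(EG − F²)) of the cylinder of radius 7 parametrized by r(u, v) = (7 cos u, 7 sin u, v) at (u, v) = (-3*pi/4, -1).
H = -1/14

With E = 49, F = 0, G = 1, L = -7, M = 0, N = 0, assemble
  H = (EN − 2FM + GL) / (2(EG − F²)) = -1/14.
At (u, v) = (-3*pi/4, -1): H = -1/14.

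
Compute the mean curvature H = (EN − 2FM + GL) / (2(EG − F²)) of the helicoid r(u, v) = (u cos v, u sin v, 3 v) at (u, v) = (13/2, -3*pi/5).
H = 0

With E = 1, F = 0, G = u^2 + 9, L = 0, M = -3/sqrt(u^2 + 9), N = 0, assemble
  H = (EN − 2FM + GL) / (2(EG − F²)) = 0.
At (u, v) = (13/2, -3*pi/5): H = 0.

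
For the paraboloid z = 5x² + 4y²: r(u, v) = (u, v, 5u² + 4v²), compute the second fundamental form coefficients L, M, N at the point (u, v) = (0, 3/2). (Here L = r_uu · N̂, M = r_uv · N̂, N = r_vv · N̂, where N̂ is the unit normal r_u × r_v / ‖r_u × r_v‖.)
L = 2*sqrt(145)/29;  M = 0;  N = 8*sqrt(145)/145

Compute the unit normal N̂(u, v) = (-10*u/sqrt(100*u^2 + 64*v^2 + 1), -8*v/sqrt(100*u^2 + 64*v^2 + 1), 1/sqrt(100*u^2 + 64*v^2 + 1)), and the second partials r_uu, r_uv, r_vv. Take dot products:
  L(u, v) = r_uu · N̂ = 10/sqrt(100*u^2 + 64*v^2 + 1),
  M(u, v) = r_uv · N̂ = 0,
  N(u, v) = r_vv · N̂ = 8/sqrt(100*u^2 + 64*v^2 + 1).
Evaluating at (u, v) = (0, 3/2):
  L = 2*sqrt(145)/29, M = 0, N = 8*sqrt(145)/145.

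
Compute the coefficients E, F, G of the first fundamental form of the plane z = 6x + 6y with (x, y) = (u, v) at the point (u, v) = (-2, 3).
E = 37;  F = 36;  G = 37

Partials: r_u = (1, 0, 6), r_v = (0, 1, 6). As functions of (u, v):
  E = r_u · r_u = 37,
  F = r_u · r_v = 36,
  G = r_v · r_v = 37.
Evaluating at (u, v) = (-2, 3): E = 37, F = 36, G = 37.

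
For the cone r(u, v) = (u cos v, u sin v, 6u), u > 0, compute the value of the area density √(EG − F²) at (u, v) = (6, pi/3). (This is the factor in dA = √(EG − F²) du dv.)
√(EG − F²)|_{(6, pi/3)} = 6*sqrt(37)

E = 37, F = 0, G = u^2, so EG − F² = 37*u^2. Taking the positive square root: √(EG − F²) = sqrt(37)*Abs(u). At (u, v) = (6, pi/3): 6*sqrt(37).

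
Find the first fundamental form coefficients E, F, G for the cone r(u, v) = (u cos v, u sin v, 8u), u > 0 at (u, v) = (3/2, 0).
E = 65;  F = 0;  G = 9/4

Partials: r_u = (cos(v), sin(v), 8), r_v = (-u*sin(v), u*cos(v), 0). As functions of (u, v):
  E = r_u · r_u = 65,
  F = r_u · r_v = 0,
  G = r_v · r_v = u^2.
Evaluating at (u, v) = (3/2, 0): E = 65, F = 0, G = 9/4.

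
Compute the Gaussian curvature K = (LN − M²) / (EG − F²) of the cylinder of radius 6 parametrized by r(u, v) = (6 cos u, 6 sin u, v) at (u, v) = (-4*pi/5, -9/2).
K = 0

Coefficients of the first fundamental form: E = 36, F = 0, G = 1.
Coefficients of the second fundamental form: L = -6, M = 0, N = 0.
Assemble K = (LN − M²)/(EG − F²) = 0. At (u, v) = (-4*pi/5, -9/2): K = 0.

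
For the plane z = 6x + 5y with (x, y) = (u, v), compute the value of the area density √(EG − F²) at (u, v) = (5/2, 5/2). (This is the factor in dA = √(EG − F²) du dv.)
√(EG − F²)|_{(5/2, 5/2)} = sqrt(62)

E = 37, F = 30, G = 26, so EG − F² = 62. Taking the positive square root: √(EG − F²) = sqrt(62). At (u, v) = (5/2, 5/2): sqrt(62).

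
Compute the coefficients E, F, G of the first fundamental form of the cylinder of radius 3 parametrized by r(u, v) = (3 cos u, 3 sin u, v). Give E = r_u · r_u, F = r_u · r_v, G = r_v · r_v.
E = 9;  F = 0;  G = 1

Compute partials: r_u = (-3*sin(u), 3*cos(u), 0), r_v = (0, 0, 1). Then
  E = r_u · r_u = 9,
  F = r_u · r_v = 0,
  G = r_v · r_v = 1.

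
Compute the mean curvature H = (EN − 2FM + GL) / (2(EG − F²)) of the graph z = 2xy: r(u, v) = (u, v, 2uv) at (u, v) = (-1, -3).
H = -24*sqrt(41)/1681

With E = 4*v^2 + 1, F = 4*u*v, G = 4*u^2 + 1, L = 0, M = 2/sqrt(4*u^2 + 4*v^2 + 1), N = 0, assemble
  H = (EN − 2FM + GL) / (2(EG − F²)) = -8*u*v/(4*u^2 + 4*v^2 + 1)^(3/2).
At (u, v) = (-1, -3): H = -24*sqrt(41)/1681.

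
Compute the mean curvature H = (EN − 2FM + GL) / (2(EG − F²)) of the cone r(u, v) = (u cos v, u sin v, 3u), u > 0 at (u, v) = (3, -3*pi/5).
H = sqrt(10)/20

With E = 10, F = 0, G = u^2, L = 0, M = 0, N = 3*sqrt(10)*u^2/(10*Abs(u)), assemble
  H = (EN − 2FM + GL) / (2(EG − F²)) = 3*sqrt(10)/(20*Abs(u)).
At (u, v) = (3, -3*pi/5): H = sqrt(10)/20.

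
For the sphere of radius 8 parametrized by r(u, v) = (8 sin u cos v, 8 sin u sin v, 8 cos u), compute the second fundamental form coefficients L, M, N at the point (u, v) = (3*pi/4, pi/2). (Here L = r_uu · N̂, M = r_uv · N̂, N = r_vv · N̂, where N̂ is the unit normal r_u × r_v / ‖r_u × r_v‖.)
L = -8;  M = 0;  N = -4

Compute the unit normal N̂(u, v) = (sin(u)^2*cos(v)/Abs(sin(u)), sin(u)^2*sin(v)/Abs(sin(u)), sin(2*u)/(2*Abs(sin(u)))), and the second partials r_uu, r_uv, r_vv. Take dot products:
  L(u, v) = r_uu · N̂ = -8*sin(u)/Abs(sin(u)),
  M(u, v) = r_uv · N̂ = 0,
  N(u, v) = r_vv · N̂ = -8*sin(u)^3/Abs(sin(u)).
Evaluating at (u, v) = (3*pi/4, pi/2):
  L = -8, M = 0, N = -4.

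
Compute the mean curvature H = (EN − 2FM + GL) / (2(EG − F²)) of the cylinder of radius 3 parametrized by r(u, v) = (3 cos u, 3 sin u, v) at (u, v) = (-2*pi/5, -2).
H = -1/6

With E = 9, F = 0, G = 1, L = -3, M = 0, N = 0, assemble
  H = (EN − 2FM + GL) / (2(EG − F²)) = -1/6.
At (u, v) = (-2*pi/5, -2): H = -1/6.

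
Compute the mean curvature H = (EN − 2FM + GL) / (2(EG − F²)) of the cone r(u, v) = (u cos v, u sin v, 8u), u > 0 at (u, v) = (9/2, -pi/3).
H = 8*sqrt(65)/585

With E = 65, F = 0, G = u^2, L = 0, M = 0, N = 8*sqrt(65)*u^2/(65*Abs(u)), assemble
  H = (EN − 2FM + GL) / (2(EG − F²)) = 4*sqrt(65)/(65*Abs(u)).
At (u, v) = (9/2, -pi/3): H = 8*sqrt(65)/585.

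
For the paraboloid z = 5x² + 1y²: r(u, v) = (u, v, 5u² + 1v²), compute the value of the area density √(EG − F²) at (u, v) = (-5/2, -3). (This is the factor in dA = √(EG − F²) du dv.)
√(EG − F²)|_{(-5/2, -3)} = sqrt(662)

E = 100*u^2 + 1, F = 20*u*v, G = 4*v^2 + 1, so EG − F² = 100*u^2 + 4*v^2 + 1. Taking the positive square root: √(EG − F²) = sqrt(100*u^2 + 4*v^2 + 1). At (u, v) = (-5/2, -3): sqrt(662).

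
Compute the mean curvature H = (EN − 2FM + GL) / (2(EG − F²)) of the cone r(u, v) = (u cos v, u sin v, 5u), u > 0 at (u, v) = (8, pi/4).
H = 5*sqrt(26)/416

With E = 26, F = 0, G = u^2, L = 0, M = 0, N = 5*sqrt(26)*u^2/(26*Abs(u)), assemble
  H = (EN − 2FM + GL) / (2(EG − F²)) = 5*sqrt(26)/(52*Abs(u)).
At (u, v) = (8, pi/4): H = 5*sqrt(26)/416.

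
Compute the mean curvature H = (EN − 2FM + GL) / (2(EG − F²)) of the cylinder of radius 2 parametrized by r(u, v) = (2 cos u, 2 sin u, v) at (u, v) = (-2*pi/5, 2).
H = -1/4

With E = 4, F = 0, G = 1, L = -2, M = 0, N = 0, assemble
  H = (EN − 2FM + GL) / (2(EG − F²)) = -1/4.
At (u, v) = (-2*pi/5, 2): H = -1/4.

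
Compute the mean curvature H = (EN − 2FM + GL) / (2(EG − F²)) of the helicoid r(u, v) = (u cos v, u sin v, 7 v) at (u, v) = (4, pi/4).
H = 0

With E = 1, F = 0, G = u^2 + 49, L = 0, M = -7/sqrt(u^2 + 49), N = 0, assemble
  H = (EN − 2FM + GL) / (2(EG − F²)) = 0.
At (u, v) = (4, pi/4): H = 0.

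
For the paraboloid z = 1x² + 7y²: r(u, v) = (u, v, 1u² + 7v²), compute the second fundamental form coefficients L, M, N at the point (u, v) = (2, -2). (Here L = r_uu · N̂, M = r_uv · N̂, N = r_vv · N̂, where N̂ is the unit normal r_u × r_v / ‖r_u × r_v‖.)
L = 2*sqrt(89)/267;  M = 0;  N = 14*sqrt(89)/267

Compute the unit normal N̂(u, v) = (-2*u/sqrt(4*u^2 + 196*v^2 + 1), -14*v/sqrt(4*u^2 + 196*v^2 + 1), 1/sqrt(4*u^2 + 196*v^2 + 1)), and the second partials r_uu, r_uv, r_vv. Take dot products:
  L(u, v) = r_uu · N̂ = 2/sqrt(4*u^2 + 196*v^2 + 1),
  M(u, v) = r_uv · N̂ = 0,
  N(u, v) = r_vv · N̂ = 14/sqrt(4*u^2 + 196*v^2 + 1).
Evaluating at (u, v) = (2, -2):
  L = 2*sqrt(89)/267, M = 0, N = 14*sqrt(89)/267.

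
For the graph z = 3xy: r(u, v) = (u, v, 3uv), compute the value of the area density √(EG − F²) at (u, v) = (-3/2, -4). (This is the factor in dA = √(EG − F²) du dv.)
√(EG − F²)|_{(-3/2, -4)} = sqrt(661)/2

E = 9*v^2 + 1, F = 9*u*v, G = 9*u^2 + 1, so EG − F² = 9*u^2 + 9*v^2 + 1. Taking the positive square root: √(EG − F²) = sqrt(9*u^2 + 9*v^2 + 1). At (u, v) = (-3/2, -4): sqrt(661)/2.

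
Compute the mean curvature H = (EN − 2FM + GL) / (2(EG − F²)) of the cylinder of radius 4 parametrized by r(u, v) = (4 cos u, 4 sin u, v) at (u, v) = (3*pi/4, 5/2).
H = -1/8

With E = 16, F = 0, G = 1, L = -4, M = 0, N = 0, assemble
  H = (EN − 2FM + GL) / (2(EG − F²)) = -1/8.
At (u, v) = (3*pi/4, 5/2): H = -1/8.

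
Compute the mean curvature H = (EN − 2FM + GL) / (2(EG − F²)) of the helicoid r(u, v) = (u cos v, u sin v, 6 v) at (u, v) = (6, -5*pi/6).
H = 0

With E = 1, F = 0, G = u^2 + 36, L = 0, M = -6/sqrt(u^2 + 36), N = 0, assemble
  H = (EN − 2FM + GL) / (2(EG − F²)) = 0.
At (u, v) = (6, -5*pi/6): H = 0.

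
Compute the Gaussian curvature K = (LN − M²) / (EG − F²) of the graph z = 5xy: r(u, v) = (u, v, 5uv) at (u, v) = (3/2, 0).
K = -400/52441

Coefficients of the first fundamental form: E = 25*v^2 + 1, F = 25*u*v, G = 25*u^2 + 1.
Coefficients of the second fundamental form: L = 0, M = 5/sqrt(25*u^2 + 25*v^2 + 1), N = 0.
Assemble K = (LN − M²)/(EG − F²) = -25/(625*u^4 + 1250*u^2*v^2 + 50*u^2 + 625*v^4 + 50*v^2 + 1). At (u, v) = (3/2, 0): K = -400/52441.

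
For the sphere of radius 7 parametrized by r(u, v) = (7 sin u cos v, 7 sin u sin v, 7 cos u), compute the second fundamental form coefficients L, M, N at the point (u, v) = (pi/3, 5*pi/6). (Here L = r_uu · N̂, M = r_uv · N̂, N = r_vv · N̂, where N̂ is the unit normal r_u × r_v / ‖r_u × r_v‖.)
L = -7;  M = 0;  N = -21/4

Compute the unit normal N̂(u, v) = (sin(u)^2*cos(v)/Abs(sin(u)), sin(u)^2*sin(v)/Abs(sin(u)), sin(2*u)/(2*Abs(sin(u)))), and the second partials r_uu, r_uv, r_vv. Take dot products:
  L(u, v) = r_uu · N̂ = -7*sin(u)/Abs(sin(u)),
  M(u, v) = r_uv · N̂ = 0,
  N(u, v) = r_vv · N̂ = -7*sin(u)^3/Abs(sin(u)).
Evaluating at (u, v) = (pi/3, 5*pi/6):
  L = -7, M = 0, N = -21/4.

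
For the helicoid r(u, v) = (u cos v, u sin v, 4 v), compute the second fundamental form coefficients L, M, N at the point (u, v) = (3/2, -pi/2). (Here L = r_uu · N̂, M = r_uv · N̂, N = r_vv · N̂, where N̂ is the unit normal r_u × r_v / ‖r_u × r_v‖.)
L = 0;  M = -8*sqrt(73)/73;  N = 0

Compute the unit normal N̂(u, v) = (4*sin(v)/sqrt(u^2 + 16), -4*cos(v)/sqrt(u^2 + 16), u/sqrt(u^2 + 16)), and the second partials r_uu, r_uv, r_vv. Take dot products:
  L(u, v) = r_uu · N̂ = 0,
  M(u, v) = r_uv · N̂ = -4/sqrt(u^2 + 16),
  N(u, v) = r_vv · N̂ = 0.
Evaluating at (u, v) = (3/2, -pi/2):
  L = 0, M = -8*sqrt(73)/73, N = 0.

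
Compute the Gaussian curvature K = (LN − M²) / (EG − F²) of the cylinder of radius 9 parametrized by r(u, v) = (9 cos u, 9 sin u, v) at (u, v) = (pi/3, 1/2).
K = 0

Coefficients of the first fundamental form: E = 81, F = 0, G = 1.
Coefficients of the second fundamental form: L = -9, M = 0, N = 0.
Assemble K = (LN − M²)/(EG − F²) = 0. At (u, v) = (pi/3, 1/2): K = 0.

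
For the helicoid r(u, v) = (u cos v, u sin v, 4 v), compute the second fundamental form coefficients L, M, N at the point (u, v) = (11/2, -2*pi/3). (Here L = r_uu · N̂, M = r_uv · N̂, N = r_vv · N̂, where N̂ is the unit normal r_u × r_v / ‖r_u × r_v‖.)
L = 0;  M = -8*sqrt(185)/185;  N = 0

Compute the unit normal N̂(u, v) = (4*sin(v)/sqrt(u^2 + 16), -4*cos(v)/sqrt(u^2 + 16), u/sqrt(u^2 + 16)), and the second partials r_uu, r_uv, r_vv. Take dot products:
  L(u, v) = r_uu · N̂ = 0,
  M(u, v) = r_uv · N̂ = -4/sqrt(u^2 + 16),
  N(u, v) = r_vv · N̂ = 0.
Evaluating at (u, v) = (11/2, -2*pi/3):
  L = 0, M = -8*sqrt(185)/185, N = 0.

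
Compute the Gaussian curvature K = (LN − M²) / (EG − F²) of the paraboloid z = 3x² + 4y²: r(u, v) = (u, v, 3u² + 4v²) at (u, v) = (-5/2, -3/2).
K = 12/34225

Coefficients of the first fundamental form: E = 36*u^2 + 1, F = 48*u*v, G = 64*v^2 + 1.
Coefficients of the second fundamental form: L = 6/sqrt(36*u^2 + 64*v^2 + 1), M = 0, N = 8/sqrt(36*u^2 + 64*v^2 + 1).
Assemble K = (LN − M²)/(EG − F²) = 48/(1296*u^4 + 4608*u^2*v^2 + 72*u^2 + 4096*v^4 + 128*v^2 + 1). At (u, v) = (-5/2, -3/2): K = 12/34225.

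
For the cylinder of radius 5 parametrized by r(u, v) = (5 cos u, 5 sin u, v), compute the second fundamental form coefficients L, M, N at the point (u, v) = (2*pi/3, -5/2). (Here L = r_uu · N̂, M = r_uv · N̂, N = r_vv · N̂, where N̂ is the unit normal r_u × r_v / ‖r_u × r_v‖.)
L = -5;  M = 0;  N = 0

Compute the unit normal N̂(u, v) = (cos(u), sin(u), 0), and the second partials r_uu, r_uv, r_vv. Take dot products:
  L(u, v) = r_uu · N̂ = -5,
  M(u, v) = r_uv · N̂ = 0,
  N(u, v) = r_vv · N̂ = 0.
Evaluating at (u, v) = (2*pi/3, -5/2):
  L = -5, M = 0, N = 0.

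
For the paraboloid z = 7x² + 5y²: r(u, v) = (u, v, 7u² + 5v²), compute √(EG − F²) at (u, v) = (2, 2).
√(EG − F²)|_{(2, 2)} = sqrt(1185)

E = 196*u^2 + 1, F = 140*u*v, G = 100*v^2 + 1; EG − F² = 196*u^2 + 100*v^2 + 1; √(EG − F²) = sqrt(196*u^2 + 100*v^2 + 1). At the given point: sqrt(1185).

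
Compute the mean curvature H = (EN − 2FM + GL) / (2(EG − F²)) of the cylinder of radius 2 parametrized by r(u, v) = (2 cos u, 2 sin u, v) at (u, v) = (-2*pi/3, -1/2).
H = -1/4

With E = 4, F = 0, G = 1, L = -2, M = 0, N = 0, assemble
  H = (EN − 2FM + GL) / (2(EG − F²)) = -1/4.
At (u, v) = (-2*pi/3, -1/2): H = -1/4.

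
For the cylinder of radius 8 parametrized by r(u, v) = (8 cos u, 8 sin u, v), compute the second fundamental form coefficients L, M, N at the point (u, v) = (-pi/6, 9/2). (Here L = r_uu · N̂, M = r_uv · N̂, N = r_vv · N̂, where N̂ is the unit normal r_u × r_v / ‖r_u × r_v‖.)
L = -8;  M = 0;  N = 0

Compute the unit normal N̂(u, v) = (cos(u), sin(u), 0), and the second partials r_uu, r_uv, r_vv. Take dot products:
  L(u, v) = r_uu · N̂ = -8,
  M(u, v) = r_uv · N̂ = 0,
  N(u, v) = r_vv · N̂ = 0.
Evaluating at (u, v) = (-pi/6, 9/2):
  L = -8, M = 0, N = 0.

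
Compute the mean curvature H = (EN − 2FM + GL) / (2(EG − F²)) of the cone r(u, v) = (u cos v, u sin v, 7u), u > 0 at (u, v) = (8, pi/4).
H = 7*sqrt(2)/160

With E = 50, F = 0, G = u^2, L = 0, M = 0, N = 7*sqrt(2)*u^2/(10*Abs(u)), assemble
  H = (EN − 2FM + GL) / (2(EG − F²)) = 7*sqrt(2)/(20*Abs(u)).
At (u, v) = (8, pi/4): H = 7*sqrt(2)/160.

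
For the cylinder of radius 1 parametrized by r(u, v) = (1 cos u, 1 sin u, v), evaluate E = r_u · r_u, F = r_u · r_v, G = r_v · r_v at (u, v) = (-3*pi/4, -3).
E = 1;  F = 0;  G = 1

Partials: r_u = (-sin(u), cos(u), 0), r_v = (0, 0, 1). As functions of (u, v):
  E = r_u · r_u = 1,
  F = r_u · r_v = 0,
  G = r_v · r_v = 1.
Evaluating at (u, v) = (-3*pi/4, -3): E = 1, F = 0, G = 1.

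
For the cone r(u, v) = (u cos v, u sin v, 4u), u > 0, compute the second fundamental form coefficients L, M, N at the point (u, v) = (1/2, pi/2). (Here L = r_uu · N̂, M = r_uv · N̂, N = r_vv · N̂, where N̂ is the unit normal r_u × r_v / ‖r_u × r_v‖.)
L = 0;  M = 0;  N = 2*sqrt(17)/17

Compute the unit normal N̂(u, v) = (-4*sqrt(17)*u*cos(v)/(17*Abs(u)), -4*sqrt(17)*u*sin(v)/(17*Abs(u)), sqrt(17)*u/(17*Abs(u))), and the second partials r_uu, r_uv, r_vv. Take dot products:
  L(u, v) = r_uu · N̂ = 0,
  M(u, v) = r_uv · N̂ = 0,
  N(u, v) = r_vv · N̂ = 4*sqrt(17)*u^2/(17*Abs(u)).
Evaluating at (u, v) = (1/2, pi/2):
  L = 0, M = 0, N = 2*sqrt(17)/17.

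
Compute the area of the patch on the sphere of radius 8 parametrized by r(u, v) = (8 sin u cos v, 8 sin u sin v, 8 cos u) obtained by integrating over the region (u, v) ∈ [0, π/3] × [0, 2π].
Area = 64*pi

Area = ∫∫ √(EG − F²) du dv with √(EG − F²) = 64*Abs(sin(u)). Integrating over [0, π/3] × [0, 2π] gives 64*pi.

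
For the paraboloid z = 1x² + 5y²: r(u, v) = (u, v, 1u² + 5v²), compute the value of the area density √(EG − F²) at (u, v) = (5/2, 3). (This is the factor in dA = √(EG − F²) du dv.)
√(EG − F²)|_{(5/2, 3)} = sqrt(926)

E = 4*u^2 + 1, F = 20*u*v, G = 100*v^2 + 1, so EG − F² = 4*u^2 + 100*v^2 + 1. Taking the positive square root: √(EG − F²) = sqrt(4*u^2 + 100*v^2 + 1). At (u, v) = (5/2, 3): sqrt(926).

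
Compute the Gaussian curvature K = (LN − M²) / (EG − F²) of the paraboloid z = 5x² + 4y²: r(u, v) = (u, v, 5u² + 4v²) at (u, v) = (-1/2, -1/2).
K = 20/441

Coefficients of the first fundamental form: E = 100*u^2 + 1, F = 80*u*v, G = 64*v^2 + 1.
Coefficients of the second fundamental form: L = 10/sqrt(100*u^2 + 64*v^2 + 1), M = 0, N = 8/sqrt(100*u^2 + 64*v^2 + 1).
Assemble K = (LN − M²)/(EG − F²) = 80/(10000*u^4 + 12800*u^2*v^2 + 200*u^2 + 4096*v^4 + 128*v^2 + 1). At (u, v) = (-1/2, -1/2): K = 20/441.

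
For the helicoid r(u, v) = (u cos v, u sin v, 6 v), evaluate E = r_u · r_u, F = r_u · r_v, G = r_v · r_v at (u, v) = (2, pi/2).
E = 1;  F = 0;  G = 40

Partials: r_u = (cos(v), sin(v), 0), r_v = (-u*sin(v), u*cos(v), 6). As functions of (u, v):
  E = r_u · r_u = 1,
  F = r_u · r_v = 0,
  G = r_v · r_v = u^2 + 36.
Evaluating at (u, v) = (2, pi/2): E = 1, F = 0, G = 40.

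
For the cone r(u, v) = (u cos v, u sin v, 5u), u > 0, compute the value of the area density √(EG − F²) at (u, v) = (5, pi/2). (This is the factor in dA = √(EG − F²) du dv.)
√(EG − F²)|_{(5, pi/2)} = 5*sqrt(26)

E = 26, F = 0, G = u^2, so EG − F² = 26*u^2. Taking the positive square root: √(EG − F²) = sqrt(26)*Abs(u). At (u, v) = (5, pi/2): 5*sqrt(26).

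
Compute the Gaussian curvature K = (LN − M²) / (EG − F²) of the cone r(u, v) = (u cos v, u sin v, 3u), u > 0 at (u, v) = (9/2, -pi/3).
K = 0

Coefficients of the first fundamental form: E = 10, F = 0, G = u^2.
Coefficients of the second fundamental form: L = 0, M = 0, N = 3*sqrt(10)*u^2/(10*Abs(u)).
Assemble K = (LN − M²)/(EG − F²) = 0. At (u, v) = (9/2, -pi/3): K = 0.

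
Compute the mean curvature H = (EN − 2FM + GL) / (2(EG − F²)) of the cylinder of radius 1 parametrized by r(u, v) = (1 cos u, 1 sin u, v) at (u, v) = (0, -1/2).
H = -1/2

With E = 1, F = 0, G = 1, L = -1, M = 0, N = 0, assemble
  H = (EN − 2FM + GL) / (2(EG − F²)) = -1/2.
At (u, v) = (0, -1/2): H = -1/2.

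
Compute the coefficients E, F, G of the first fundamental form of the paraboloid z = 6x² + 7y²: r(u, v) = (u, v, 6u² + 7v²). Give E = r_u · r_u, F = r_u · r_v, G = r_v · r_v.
E = 144*u^2 + 1;  F = 168*u*v;  G = 196*v^2 + 1

Compute partials: r_u = (1, 0, 12*u), r_v = (0, 1, 14*v). Then
  E = r_u · r_u = 144*u^2 + 1,
  F = r_u · r_v = 168*u*v,
  G = r_v · r_v = 196*v^2 + 1.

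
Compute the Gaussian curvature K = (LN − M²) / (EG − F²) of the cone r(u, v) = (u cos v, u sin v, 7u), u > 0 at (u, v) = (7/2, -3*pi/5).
K = 0

Coefficients of the first fundamental form: E = 50, F = 0, G = u^2.
Coefficients of the second fundamental form: L = 0, M = 0, N = 7*sqrt(2)*u^2/(10*Abs(u)).
Assemble K = (LN − M²)/(EG − F²) = 0. At (u, v) = (7/2, -3*pi/5): K = 0.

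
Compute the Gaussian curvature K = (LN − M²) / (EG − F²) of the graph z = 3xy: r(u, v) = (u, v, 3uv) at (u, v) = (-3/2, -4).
K = -144/436921

Coefficients of the first fundamental form: E = 9*v^2 + 1, F = 9*u*v, G = 9*u^2 + 1.
Coefficients of the second fundamental form: L = 0, M = 3/sqrt(9*u^2 + 9*v^2 + 1), N = 0.
Assemble K = (LN − M²)/(EG − F²) = -9/(81*u^4 + 162*u^2*v^2 + 18*u^2 + 81*v^4 + 18*v^2 + 1). At (u, v) = (-3/2, -4): K = -144/436921.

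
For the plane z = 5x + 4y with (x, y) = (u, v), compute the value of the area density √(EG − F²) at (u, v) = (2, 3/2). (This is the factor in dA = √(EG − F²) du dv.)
√(EG − F²)|_{(2, 3/2)} = sqrt(42)

E = 26, F = 20, G = 17, so EG − F² = 42. Taking the positive square root: √(EG − F²) = sqrt(42). At (u, v) = (2, 3/2): sqrt(42).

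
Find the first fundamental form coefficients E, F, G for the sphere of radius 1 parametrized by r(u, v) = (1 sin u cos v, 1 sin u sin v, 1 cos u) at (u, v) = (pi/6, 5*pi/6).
E = 1;  F = 0;  G = 1/4

Partials: r_u = (cos(u)*cos(v), sin(v)*cos(u), -sin(u)), r_v = (-sin(u)*sin(v), sin(u)*cos(v), 0). As functions of (u, v):
  E = r_u · r_u = 1,
  F = r_u · r_v = 0,
  G = r_v · r_v = sin(u)^2.
Evaluating at (u, v) = (pi/6, 5*pi/6): E = 1, F = 0, G = 1/4.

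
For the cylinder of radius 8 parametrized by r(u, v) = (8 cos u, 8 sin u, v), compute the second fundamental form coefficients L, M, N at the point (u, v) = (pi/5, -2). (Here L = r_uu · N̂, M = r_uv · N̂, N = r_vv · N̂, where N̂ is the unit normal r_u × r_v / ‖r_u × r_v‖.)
L = -8;  M = 0;  N = 0

Compute the unit normal N̂(u, v) = (cos(u), sin(u), 0), and the second partials r_uu, r_uv, r_vv. Take dot products:
  L(u, v) = r_uu · N̂ = -8,
  M(u, v) = r_uv · N̂ = 0,
  N(u, v) = r_vv · N̂ = 0.
Evaluating at (u, v) = (pi/5, -2):
  L = -8, M = 0, N = 0.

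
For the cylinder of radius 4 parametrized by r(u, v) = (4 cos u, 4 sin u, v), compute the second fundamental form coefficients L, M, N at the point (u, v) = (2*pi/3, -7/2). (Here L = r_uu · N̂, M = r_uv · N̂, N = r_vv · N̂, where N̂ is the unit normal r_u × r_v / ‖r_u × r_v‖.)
L = -4;  M = 0;  N = 0

Compute the unit normal N̂(u, v) = (cos(u), sin(u), 0), and the second partials r_uu, r_uv, r_vv. Take dot products:
  L(u, v) = r_uu · N̂ = -4,
  M(u, v) = r_uv · N̂ = 0,
  N(u, v) = r_vv · N̂ = 0.
Evaluating at (u, v) = (2*pi/3, -7/2):
  L = -4, M = 0, N = 0.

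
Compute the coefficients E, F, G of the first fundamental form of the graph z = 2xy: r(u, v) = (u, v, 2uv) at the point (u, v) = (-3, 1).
E = 5;  F = -12;  G = 37

Partials: r_u = (1, 0, 2*v), r_v = (0, 1, 2*u). As functions of (u, v):
  E = r_u · r_u = 4*v^2 + 1,
  F = r_u · r_v = 4*u*v,
  G = r_v · r_v = 4*u^2 + 1.
Evaluating at (u, v) = (-3, 1): E = 5, F = -12, G = 37.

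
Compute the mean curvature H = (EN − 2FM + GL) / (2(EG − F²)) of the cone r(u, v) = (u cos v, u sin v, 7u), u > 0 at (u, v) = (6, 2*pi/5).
H = 7*sqrt(2)/120

With E = 50, F = 0, G = u^2, L = 0, M = 0, N = 7*sqrt(2)*u^2/(10*Abs(u)), assemble
  H = (EN − 2FM + GL) / (2(EG − F²)) = 7*sqrt(2)/(20*Abs(u)).
At (u, v) = (6, 2*pi/5): H = 7*sqrt(2)/120.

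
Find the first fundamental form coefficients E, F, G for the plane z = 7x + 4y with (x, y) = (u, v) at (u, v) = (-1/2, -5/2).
E = 50;  F = 28;  G = 17

Partials: r_u = (1, 0, 7), r_v = (0, 1, 4). As functions of (u, v):
  E = r_u · r_u = 50,
  F = r_u · r_v = 28,
  G = r_v · r_v = 17.
Evaluating at (u, v) = (-1/2, -5/2): E = 50, F = 28, G = 17.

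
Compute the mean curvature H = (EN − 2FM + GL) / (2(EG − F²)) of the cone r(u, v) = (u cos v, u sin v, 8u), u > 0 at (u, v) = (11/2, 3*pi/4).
H = 8*sqrt(65)/715

With E = 65, F = 0, G = u^2, L = 0, M = 0, N = 8*sqrt(65)*u^2/(65*Abs(u)), assemble
  H = (EN − 2FM + GL) / (2(EG − F²)) = 4*sqrt(65)/(65*Abs(u)).
At (u, v) = (11/2, 3*pi/4): H = 8*sqrt(65)/715.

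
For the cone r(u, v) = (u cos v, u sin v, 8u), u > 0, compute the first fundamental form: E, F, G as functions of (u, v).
E = 65;  F = 0;  G = u^2

Compute partials: r_u = (cos(v), sin(v), 8), r_v = (-u*sin(v), u*cos(v), 0). Then
  E = r_u · r_u = 65,
  F = r_u · r_v = 0,
  G = r_v · r_v = u^2.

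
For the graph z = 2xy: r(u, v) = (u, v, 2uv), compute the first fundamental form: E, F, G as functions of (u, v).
E = 4*v^2 + 1;  F = 4*u*v;  G = 4*u^2 + 1

Compute partials: r_u = (1, 0, 2*v), r_v = (0, 1, 2*u). Then
  E = r_u · r_u = 4*v^2 + 1,
  F = r_u · r_v = 4*u*v,
  G = r_v · r_v = 4*u^2 + 1.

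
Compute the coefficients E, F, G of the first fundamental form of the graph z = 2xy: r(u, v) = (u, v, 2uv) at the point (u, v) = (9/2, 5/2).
E = 26;  F = 45;  G = 82

Partials: r_u = (1, 0, 2*v), r_v = (0, 1, 2*u). As functions of (u, v):
  E = r_u · r_u = 4*v^2 + 1,
  F = r_u · r_v = 4*u*v,
  G = r_v · r_v = 4*u^2 + 1.
Evaluating at (u, v) = (9/2, 5/2): E = 26, F = 45, G = 82.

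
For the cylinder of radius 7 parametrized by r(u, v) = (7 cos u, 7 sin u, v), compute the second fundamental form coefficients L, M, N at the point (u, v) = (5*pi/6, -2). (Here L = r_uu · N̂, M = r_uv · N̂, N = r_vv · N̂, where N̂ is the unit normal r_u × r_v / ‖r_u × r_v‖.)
L = -7;  M = 0;  N = 0

Compute the unit normal N̂(u, v) = (cos(u), sin(u), 0), and the second partials r_uu, r_uv, r_vv. Take dot products:
  L(u, v) = r_uu · N̂ = -7,
  M(u, v) = r_uv · N̂ = 0,
  N(u, v) = r_vv · N̂ = 0.
Evaluating at (u, v) = (5*pi/6, -2):
  L = -7, M = 0, N = 0.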